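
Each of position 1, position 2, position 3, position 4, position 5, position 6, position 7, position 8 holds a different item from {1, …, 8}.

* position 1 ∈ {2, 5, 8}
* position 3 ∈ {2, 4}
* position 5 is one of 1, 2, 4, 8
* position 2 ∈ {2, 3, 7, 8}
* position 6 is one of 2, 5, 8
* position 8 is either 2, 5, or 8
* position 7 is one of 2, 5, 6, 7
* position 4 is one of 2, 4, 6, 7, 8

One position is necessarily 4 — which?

The 8 variables draw from only 8 values {1, 2, 3, 4, 5, 6, 7, 8}, so each is used; only position 5 can be 1, hence position 5 = 1.
Among the 7 still-open variables, 3 fits only position 2 (and all 7 values in {2, 3, 4, 5, 6, 7, 8} must be used), so position 2 = 3.
position 1, position 6, position 8 share exactly the 3 values {2, 5, 8}; by pigeonhole those values go to them, so strike 2, 5, 8 from position 3, position 4, position 7.

position 3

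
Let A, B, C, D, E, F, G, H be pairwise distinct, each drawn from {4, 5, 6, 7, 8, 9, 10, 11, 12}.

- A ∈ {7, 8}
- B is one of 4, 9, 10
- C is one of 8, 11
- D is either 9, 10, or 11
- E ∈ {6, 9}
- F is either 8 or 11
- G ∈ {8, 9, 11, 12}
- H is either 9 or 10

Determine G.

The 8 variables draw from only 8 values {4, 6, 7, 8, 9, 10, 11, 12}, so each is used; only B can be 4, hence B = 4.
The 7 still-open variables draw from only 7 values {6, 7, 8, 9, 10, 11, 12}, so each is used; only E can be 6, hence E = 6.
The 6 still-open variables together cover exactly {7, 8, 9, 10, 11, 12} — 6 values for 6 variables — and 7 appears only in A's list, so A = 7.
The 5 still-open variables together cover exactly {8, 9, 10, 11, 12} — 5 values for 5 variables — and 12 appears only in G's list, so G = 12.

12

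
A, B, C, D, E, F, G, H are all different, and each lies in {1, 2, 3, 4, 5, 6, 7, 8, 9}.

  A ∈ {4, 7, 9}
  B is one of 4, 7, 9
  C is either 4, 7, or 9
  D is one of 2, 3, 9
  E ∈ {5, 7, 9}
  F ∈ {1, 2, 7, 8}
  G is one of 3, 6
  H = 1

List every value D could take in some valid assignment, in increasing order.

H has just one choice, so H = 1. Strike 1 from F.
The 3 variables A, B, C are confined to {4, 7, 9}, which locks those values in; drop them from D, E, F.
E has just one choice, so E = 5.
No further eliminations apply; D can still be any of 2, 3.

2, 3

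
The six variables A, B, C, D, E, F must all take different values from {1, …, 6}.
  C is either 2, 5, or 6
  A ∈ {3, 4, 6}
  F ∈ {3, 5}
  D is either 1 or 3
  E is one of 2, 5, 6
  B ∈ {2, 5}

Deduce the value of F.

Among the 6 variables, 1 fits only D (and all 6 values in {1, 2, 3, 4, 5, 6} must be used), so D = 1.
The 5 still-open variables together cover exactly {2, 3, 4, 5, 6} — 5 values for 5 variables — and 4 appears only in A's list, so A = 4.
The 4 still-open variables together cover exactly {2, 3, 5, 6} — 4 values for 4 variables — and 3 appears only in F's list, so F = 3.

3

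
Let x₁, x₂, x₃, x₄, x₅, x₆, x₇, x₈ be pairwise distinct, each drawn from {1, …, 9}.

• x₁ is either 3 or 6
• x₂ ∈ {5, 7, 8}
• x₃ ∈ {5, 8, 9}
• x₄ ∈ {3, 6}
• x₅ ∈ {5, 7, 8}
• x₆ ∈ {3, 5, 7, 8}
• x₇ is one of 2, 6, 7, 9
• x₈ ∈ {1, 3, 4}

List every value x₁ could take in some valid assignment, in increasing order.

The 2 variables x₁ and x₄ are confined to {3, 6}, which locks those values in; drop them from x₆, x₇, x₈.
The 3 variables x₂, x₅, x₆ are confined to {5, 7, 8}, which locks those values in; drop them from x₃, x₇.
That leaves x₃ = 9. Eliminate 9 elsewhere: x₇.
That leaves x₇ = 2.
No further eliminations apply; x₁ can still be any of 3, 6.

3, 6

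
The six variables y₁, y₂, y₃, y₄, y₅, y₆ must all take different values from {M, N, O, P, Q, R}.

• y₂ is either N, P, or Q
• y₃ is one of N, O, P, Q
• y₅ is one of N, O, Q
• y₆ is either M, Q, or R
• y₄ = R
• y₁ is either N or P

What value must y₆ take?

M

y₄ must be R (only option left). Eliminate R elsewhere: y₆.
Among the 5 still-open variables, M fits only y₆ (and all 5 values in {M, N, O, P, Q} must be used), so y₆ = M.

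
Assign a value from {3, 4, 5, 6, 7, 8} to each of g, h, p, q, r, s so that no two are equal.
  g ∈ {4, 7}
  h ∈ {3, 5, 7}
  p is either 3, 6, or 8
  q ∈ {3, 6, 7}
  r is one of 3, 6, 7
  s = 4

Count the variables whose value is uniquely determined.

s has just one choice, so s = 4. Strike 4 from g.
That leaves g = 7. Eliminate 7 elsewhere: h, q, r.
Among the 4 still-open variables, 5 fits only h (and all 4 values in {3, 5, 6, 8} must be used), so h = 5.
The 3 still-open variables draw from only 3 values {3, 6, 8}, so each is used; only p can be 8, hence p = 8.
Determined: g=7, h=5, p=8, s=4. The other variables each still have more than one consistent value. That makes 4.

4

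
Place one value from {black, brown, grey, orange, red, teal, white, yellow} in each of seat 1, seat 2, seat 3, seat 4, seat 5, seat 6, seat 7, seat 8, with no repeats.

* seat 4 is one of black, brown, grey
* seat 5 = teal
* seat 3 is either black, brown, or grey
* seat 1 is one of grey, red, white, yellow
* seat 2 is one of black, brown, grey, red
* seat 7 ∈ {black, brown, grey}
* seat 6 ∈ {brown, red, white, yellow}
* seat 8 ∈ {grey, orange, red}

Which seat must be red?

seat 2

seat 5 must be teal (only option left).
Among the 7 still-open variables, orange fits only seat 8 (and all 7 values in {black, brown, grey, orange, red, white, yellow} must be used), so seat 8 = orange.
The 3 variables seat 3, seat 4, seat 7 are confined to {black, brown, grey}, which locks those values in; drop them from seat 1, seat 2, seat 6.
So red goes to seat 2.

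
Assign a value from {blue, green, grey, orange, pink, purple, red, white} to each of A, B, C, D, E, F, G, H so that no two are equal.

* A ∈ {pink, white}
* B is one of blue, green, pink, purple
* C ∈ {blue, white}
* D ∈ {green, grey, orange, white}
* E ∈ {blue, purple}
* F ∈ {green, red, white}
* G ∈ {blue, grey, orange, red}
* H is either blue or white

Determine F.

red

C and H between them cover only {blue, white} — a naked pair. Remove those values from A, B, D, E, F, G.
A's domain is down to {pink}, so A = pink. Remove pink from B.
E has just one choice, so E = purple. Strike purple from B.
That leaves B = green. Remove green from D, F.
So F = red.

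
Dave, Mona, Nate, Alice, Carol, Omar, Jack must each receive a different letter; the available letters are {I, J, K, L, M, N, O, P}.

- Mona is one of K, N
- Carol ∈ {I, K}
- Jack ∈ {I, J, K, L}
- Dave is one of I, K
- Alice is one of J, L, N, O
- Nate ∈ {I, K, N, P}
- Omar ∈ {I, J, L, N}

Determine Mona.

N

The 7 variables together cover exactly {I, J, K, L, N, O, P} — 7 values for 7 variables — and O appears only in Alice's list, so Alice = O.
The 6 still-open variables together cover exactly {I, J, K, L, N, P} — 6 values for 6 variables — and P appears only in Nate's list, so Nate = P.
The 2 variables Dave and Carol are confined to {I, K}, which locks those values in; drop them from Mona, Omar, Jack.
So Mona = N.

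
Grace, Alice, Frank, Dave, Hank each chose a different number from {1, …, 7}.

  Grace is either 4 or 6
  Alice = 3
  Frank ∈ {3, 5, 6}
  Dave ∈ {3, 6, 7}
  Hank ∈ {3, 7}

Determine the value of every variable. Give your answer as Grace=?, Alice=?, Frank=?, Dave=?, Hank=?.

Alice must be 3 (only option left). Remove 3 from Frank, Dave, Hank.
Hank must be 7 (only option left). Remove 7 from Dave.
Dave has just one choice, so Dave = 6. So Grace, Frank can't be 6.
Grace must be 4 (only option left).
Frank has just one choice, so Frank = 5.

Grace=4, Alice=3, Frank=5, Dave=6, Hank=7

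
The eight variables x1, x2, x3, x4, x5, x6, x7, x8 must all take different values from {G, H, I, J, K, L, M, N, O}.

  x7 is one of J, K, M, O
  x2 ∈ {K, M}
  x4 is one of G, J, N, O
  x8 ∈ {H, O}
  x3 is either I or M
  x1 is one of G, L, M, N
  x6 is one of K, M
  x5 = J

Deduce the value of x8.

H

x5's domain is down to {J}, so x5 = J. So x4, x7 can't be J.
x2 and x6 between them cover only {K, M} — a naked pair. Remove those values from x1, x3, x7.
x3 must be I (only option left).
x7 has just one choice, so x7 = O. Strike O from x4, x8.
So x8 = H.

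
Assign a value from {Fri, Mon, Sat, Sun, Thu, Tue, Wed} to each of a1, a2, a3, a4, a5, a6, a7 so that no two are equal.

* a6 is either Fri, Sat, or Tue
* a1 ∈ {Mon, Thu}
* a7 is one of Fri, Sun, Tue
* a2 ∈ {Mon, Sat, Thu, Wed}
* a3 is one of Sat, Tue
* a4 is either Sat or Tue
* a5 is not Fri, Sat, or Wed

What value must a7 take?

Among the 7 variables, Wed fits only a2 (and all 7 values in {Fri, Mon, Sat, Sun, Thu, Tue, Wed} must be used), so a2 = Wed.
a3 and a4 between them cover only {Sat, Tue} — a naked pair. Remove those values from a5, a6, a7.
a6's domain is down to {Fri}, so a6 = Fri. Remove Fri from a7.
So a7 = Sun.

Sun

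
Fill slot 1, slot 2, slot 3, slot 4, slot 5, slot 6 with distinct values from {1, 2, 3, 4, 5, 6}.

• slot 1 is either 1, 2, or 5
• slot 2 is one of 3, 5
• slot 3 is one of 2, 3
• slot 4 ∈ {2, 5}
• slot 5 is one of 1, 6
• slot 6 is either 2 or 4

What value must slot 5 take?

The 6 variables draw from only 6 values {1, 2, 3, 4, 5, 6}, so each is used; only slot 6 can be 4, hence slot 6 = 4.
The 5 still-open variables together cover exactly {1, 2, 3, 5, 6} — 5 values for 5 variables — and 6 appears only in slot 5's list, so slot 5 = 6.

6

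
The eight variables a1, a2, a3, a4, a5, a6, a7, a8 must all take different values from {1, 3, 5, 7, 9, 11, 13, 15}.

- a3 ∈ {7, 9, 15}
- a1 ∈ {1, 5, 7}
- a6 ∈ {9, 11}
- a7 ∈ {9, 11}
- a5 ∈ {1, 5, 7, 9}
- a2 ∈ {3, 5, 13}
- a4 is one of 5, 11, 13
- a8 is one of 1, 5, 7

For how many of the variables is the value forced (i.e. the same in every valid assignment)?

3

The 8 variables draw from only 8 values {1, 3, 5, 7, 9, 11, 13, 15}, so each is used; only a2 can be 3, hence a2 = 3.
The 7 still-open variables draw from only 7 values {1, 5, 7, 9, 11, 13, 15}, so each is used; only a4 can be 13, hence a4 = 13.
The 6 still-open variables draw from only 6 values {1, 5, 7, 9, 11, 15}, so each is used; only a3 can be 15, hence a3 = 15.
a6 and a7 share exactly the 2 values {9, 11}; by pigeonhole those values go to them, so strike 9, 11 from a5.
Determined: a2=3, a3=15, a4=13. The other variables each still have more than one consistent value. That makes 3.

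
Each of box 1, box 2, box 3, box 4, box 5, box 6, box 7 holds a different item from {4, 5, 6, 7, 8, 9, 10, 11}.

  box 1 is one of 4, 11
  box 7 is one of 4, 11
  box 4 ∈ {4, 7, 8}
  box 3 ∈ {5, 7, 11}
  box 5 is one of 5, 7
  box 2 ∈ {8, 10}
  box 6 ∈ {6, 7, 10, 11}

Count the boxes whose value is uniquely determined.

The 7 variables draw from only 7 values {4, 5, 6, 7, 8, 10, 11}, so each is used; only box 6 can be 6, hence box 6 = 6.
Among the 6 still-open variables, 10 fits only box 2 (and all 6 values in {4, 5, 7, 8, 10, 11} must be used), so box 2 = 10.
The 5 still-open variables together cover exactly {4, 5, 7, 8, 11} — 5 values for 5 variables — and 8 appears only in box 4's list, so box 4 = 8.
box 1 and box 7 share exactly the 2 values {4, 11}; by pigeonhole those values go to them, so strike 4, 11 from box 3.
Determined: box 2=10, box 4=8, box 6=6. The other boxes each still have more than one consistent value. That makes 3.

3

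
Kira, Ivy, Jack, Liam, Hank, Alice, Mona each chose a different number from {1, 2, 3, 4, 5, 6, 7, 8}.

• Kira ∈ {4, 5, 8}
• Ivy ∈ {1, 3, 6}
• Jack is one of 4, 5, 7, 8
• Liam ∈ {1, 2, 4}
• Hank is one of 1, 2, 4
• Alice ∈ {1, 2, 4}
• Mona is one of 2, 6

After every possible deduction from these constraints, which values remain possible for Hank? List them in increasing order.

Liam, Hank, Alice between them cover only {1, 2, 4} — a naked triple. Remove those values from Kira, Ivy, Jack, Mona.
Mona has just one choice, so Mona = 6. Remove 6 from Ivy.
Ivy's domain is down to {3}, so Ivy = 3.
No further eliminations apply; Hank can still be any of 1, 2, 4.

1, 2, 4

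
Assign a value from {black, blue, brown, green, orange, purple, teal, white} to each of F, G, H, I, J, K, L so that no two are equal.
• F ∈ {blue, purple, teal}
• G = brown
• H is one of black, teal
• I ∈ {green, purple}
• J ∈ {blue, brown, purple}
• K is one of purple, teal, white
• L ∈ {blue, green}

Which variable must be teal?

F

G must be brown (only option left). Strike brown from J.
The 6 still-open variables draw from only 6 values {black, blue, green, purple, teal, white}, so each is used; only H can be black, hence H = black.
Among the 5 still-open variables, white fits only K (and all 5 values in {blue, green, purple, teal, white} must be used), so K = white.
The 4 still-open variables together cover exactly {blue, green, purple, teal} — 4 values for 4 variables — and teal appears only in F's list, so F = teal.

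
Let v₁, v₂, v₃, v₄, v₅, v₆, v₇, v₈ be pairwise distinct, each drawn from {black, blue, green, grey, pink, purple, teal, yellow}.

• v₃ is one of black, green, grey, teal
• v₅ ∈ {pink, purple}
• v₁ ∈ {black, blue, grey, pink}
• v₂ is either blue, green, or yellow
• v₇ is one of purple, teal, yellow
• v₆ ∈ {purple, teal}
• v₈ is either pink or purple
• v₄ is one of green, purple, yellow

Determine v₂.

blue

v₅ and v₈ between them cover only {pink, purple} — a naked pair. Remove those values from v₁, v₄, v₆, v₇.
That leaves v₆ = teal. Eliminate teal elsewhere: v₃, v₇.
v₇ must be yellow (only option left). So v₂, v₄ can't be yellow.
That leaves v₄ = green. So v₂, v₃ can't be green.
So v₂ = blue.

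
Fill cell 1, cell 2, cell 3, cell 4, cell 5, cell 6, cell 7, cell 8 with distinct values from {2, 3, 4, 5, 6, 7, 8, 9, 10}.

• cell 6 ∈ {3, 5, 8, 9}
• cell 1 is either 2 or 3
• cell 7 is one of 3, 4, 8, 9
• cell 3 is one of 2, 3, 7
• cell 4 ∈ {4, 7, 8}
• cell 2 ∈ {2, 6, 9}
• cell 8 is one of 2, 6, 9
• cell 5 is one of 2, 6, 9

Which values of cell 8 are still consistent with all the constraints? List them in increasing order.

2, 6, 9

The 8 variables together cover exactly {2, 3, 4, 5, 6, 7, 8, 9} — 8 values for 8 variables — and 5 appears only in cell 6's list, so cell 6 = 5.
The 3 variables cell 2, cell 5, cell 8 are confined to {2, 6, 9}, which locks those values in; drop them from cell 1, cell 3, cell 7.
cell 1 must be 3 (only option left). Remove 3 from cell 3, cell 7.
cell 3 must be 7 (only option left). So cell 4 can't be 7.
No further eliminations apply; cell 8 can still be any of 2, 6, 9.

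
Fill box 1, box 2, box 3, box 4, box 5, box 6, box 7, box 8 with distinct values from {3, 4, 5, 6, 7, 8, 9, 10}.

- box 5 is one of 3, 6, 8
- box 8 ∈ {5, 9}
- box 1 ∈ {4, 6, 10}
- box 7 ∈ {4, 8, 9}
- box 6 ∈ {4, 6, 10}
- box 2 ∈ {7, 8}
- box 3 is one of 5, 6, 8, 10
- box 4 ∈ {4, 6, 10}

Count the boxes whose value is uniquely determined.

The 8 variables draw from only 8 values {3, 4, 5, 6, 7, 8, 9, 10}, so each is used; only box 5 can be 3, hence box 5 = 3.
The 7 still-open variables together cover exactly {4, 5, 6, 7, 8, 9, 10} — 7 values for 7 variables — and 7 appears only in box 2's list, so box 2 = 7.
box 1, box 4, box 6 between them cover only {4, 6, 10} — a naked triple. Remove those values from box 3, box 7.
Determined: box 2=7, box 5=3. The other boxes each still have more than one consistent value. That makes 2.

2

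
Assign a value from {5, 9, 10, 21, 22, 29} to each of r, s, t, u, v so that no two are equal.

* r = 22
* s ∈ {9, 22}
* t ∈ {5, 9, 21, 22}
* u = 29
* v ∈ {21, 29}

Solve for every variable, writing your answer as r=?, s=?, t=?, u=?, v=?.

r must be 22 (only option left). Strike 22 from s, t.
That leaves s = 9. Strike 9 from t.
u's domain is down to {29}, so u = 29. Eliminate 29 elsewhere: v.
v's domain is down to {21}, so v = 21. Strike 21 from t.
That leaves t = 5.

r=22, s=9, t=5, u=29, v=21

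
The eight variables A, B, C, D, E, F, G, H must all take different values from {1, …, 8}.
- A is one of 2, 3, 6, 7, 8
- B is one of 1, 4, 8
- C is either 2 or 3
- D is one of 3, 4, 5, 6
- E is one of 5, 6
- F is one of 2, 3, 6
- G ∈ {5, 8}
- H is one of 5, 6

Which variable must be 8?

Among the 8 variables, 1 fits only B (and all 8 values in {1, 2, 3, 4, 5, 6, 7, 8} must be used), so B = 1.
The 7 still-open variables draw from only 7 values {2, 3, 4, 5, 6, 7, 8}, so each is used; only D can be 4, hence D = 4.
Among the 6 still-open variables, 7 fits only A (and all 6 values in {2, 3, 5, 6, 7, 8} must be used), so A = 7.
The 5 still-open variables together cover exactly {2, 3, 5, 6, 8} — 5 values for 5 variables — and 8 appears only in G's list, so G = 8.

G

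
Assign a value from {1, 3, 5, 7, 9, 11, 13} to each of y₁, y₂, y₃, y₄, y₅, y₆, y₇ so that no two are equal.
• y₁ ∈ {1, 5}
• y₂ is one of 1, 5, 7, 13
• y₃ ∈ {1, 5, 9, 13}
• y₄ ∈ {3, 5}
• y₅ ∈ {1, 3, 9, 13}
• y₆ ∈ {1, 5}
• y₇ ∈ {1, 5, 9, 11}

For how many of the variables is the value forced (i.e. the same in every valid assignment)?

3

The 7 variables together cover exactly {1, 3, 5, 7, 9, 11, 13} — 7 values for 7 variables — and 7 appears only in y₂'s list, so y₂ = 7.
The 6 still-open variables draw from only 6 values {1, 3, 5, 9, 11, 13}, so each is used; only y₇ can be 11, hence y₇ = 11.
y₁ and y₆ between them cover only {1, 5} — a naked pair. Remove those values from y₃, y₄, y₅.
That leaves y₄ = 3. Strike 3 from y₅.
Determined: y₂=7, y₄=3, y₇=11. The other variables each still have more than one consistent value. That makes 3.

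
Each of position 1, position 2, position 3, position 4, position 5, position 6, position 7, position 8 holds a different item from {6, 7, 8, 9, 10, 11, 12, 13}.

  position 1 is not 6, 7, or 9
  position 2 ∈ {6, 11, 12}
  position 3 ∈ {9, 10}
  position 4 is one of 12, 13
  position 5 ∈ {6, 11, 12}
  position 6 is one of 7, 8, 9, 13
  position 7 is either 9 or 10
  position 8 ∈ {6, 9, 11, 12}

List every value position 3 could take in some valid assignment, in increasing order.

The 8 variables draw from only 8 values {6, 7, 8, 9, 10, 11, 12, 13}, so each is used; only position 6 can be 7, hence position 6 = 7.
Among the 7 still-open variables, 8 fits only position 1 (and all 7 values in {6, 8, 9, 10, 11, 12, 13} must be used), so position 1 = 8.
The 6 still-open variables draw from only 6 values {6, 9, 10, 11, 12, 13}, so each is used; only position 4 can be 13, hence position 4 = 13.
position 3 and position 7 between them cover only {9, 10} — a naked pair. Remove those values from position 8.
No further eliminations apply; position 3 can still be any of 9, 10.

9, 10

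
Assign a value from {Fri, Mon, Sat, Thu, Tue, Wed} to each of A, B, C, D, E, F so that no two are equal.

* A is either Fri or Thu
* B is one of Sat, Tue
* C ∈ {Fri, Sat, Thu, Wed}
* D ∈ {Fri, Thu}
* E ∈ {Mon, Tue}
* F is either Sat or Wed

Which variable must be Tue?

Among the 6 variables, Mon fits only E (and all 6 values in {Fri, Mon, Sat, Thu, Tue, Wed} must be used), so E = Mon.
Among the 5 still-open variables, Tue fits only B (and all 5 values in {Fri, Sat, Thu, Tue, Wed} must be used), so B = Tue.

B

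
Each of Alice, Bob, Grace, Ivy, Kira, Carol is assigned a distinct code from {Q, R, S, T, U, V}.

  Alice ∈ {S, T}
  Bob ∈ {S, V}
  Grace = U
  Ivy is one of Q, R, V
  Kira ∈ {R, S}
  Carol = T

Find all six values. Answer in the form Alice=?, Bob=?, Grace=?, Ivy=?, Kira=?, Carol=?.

Alice=S, Bob=V, Grace=U, Ivy=Q, Kira=R, Carol=T

Grace must be U (only option left).
Carol's domain is down to {T}, so Carol = T. So Alice can't be T.
Alice's domain is down to {S}, so Alice = S. Strike S from Bob, Kira.
Bob has just one choice, so Bob = V. Eliminate V elsewhere: Ivy.
Kira's domain is down to {R}, so Kira = R. Eliminate R elsewhere: Ivy.
That leaves Ivy = Q.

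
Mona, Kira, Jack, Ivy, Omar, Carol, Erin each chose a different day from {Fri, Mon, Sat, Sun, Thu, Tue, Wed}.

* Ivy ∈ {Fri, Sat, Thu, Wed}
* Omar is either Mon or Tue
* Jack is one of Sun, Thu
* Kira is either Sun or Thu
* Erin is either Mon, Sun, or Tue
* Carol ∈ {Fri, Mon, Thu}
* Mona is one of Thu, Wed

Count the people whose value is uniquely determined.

Among the 7 variables, Sat fits only Ivy (and all 7 values in {Fri, Mon, Sat, Sun, Thu, Tue, Wed} must be used), so Ivy = Sat.
The 6 still-open variables draw from only 6 values {Fri, Mon, Sun, Thu, Tue, Wed}, so each is used; only Carol can be Fri, hence Carol = Fri.
The 5 still-open variables together cover exactly {Mon, Sun, Thu, Tue, Wed} — 5 values for 5 variables — and Wed appears only in Mona's list, so Mona = Wed.
The 2 variables Kira and Jack are confined to {Sun, Thu}, which locks those values in; drop them from Erin.
Determined: Mona=Wed, Ivy=Sat, Carol=Fri. The other people each still have more than one consistent value. That makes 3.

3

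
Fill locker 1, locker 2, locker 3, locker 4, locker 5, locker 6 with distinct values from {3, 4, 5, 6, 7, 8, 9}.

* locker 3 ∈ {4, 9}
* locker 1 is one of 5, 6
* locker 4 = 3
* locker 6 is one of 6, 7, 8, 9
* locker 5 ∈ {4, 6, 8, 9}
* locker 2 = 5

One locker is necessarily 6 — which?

locker 1

locker 2 has just one choice, so locker 2 = 5. Strike 5 from locker 1.
So 6 goes to locker 1.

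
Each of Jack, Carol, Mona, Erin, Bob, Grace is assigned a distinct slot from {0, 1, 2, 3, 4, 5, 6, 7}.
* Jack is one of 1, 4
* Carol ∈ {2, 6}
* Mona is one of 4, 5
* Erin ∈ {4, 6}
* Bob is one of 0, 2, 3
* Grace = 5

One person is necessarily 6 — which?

Grace must be 5 (only option left). Remove 5 from Mona.
Mona must be 4 (only option left). Strike 4 from Jack, Erin.
So 6 goes to Erin.

Erin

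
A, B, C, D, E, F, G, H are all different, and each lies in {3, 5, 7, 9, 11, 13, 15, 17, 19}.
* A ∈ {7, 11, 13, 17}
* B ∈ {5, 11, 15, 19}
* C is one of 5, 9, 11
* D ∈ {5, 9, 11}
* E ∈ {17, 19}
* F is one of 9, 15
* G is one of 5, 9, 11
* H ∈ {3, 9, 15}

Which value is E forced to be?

The 3 variables C, D, G are confined to {5, 9, 11}, which locks those values in; drop them from A, B, F, H.
F's domain is down to {15}, so F = 15. Strike 15 from B, H.
H has just one choice, so H = 3.
B has just one choice, so B = 19. Strike 19 from E.
So E = 17.

17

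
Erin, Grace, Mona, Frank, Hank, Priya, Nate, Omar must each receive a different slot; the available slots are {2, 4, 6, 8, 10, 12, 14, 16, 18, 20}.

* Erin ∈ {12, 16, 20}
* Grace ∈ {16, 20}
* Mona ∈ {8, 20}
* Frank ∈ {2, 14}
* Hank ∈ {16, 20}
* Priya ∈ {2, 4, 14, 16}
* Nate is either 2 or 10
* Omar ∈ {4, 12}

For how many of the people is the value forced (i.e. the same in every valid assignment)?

4

The 8 variables together cover exactly {2, 4, 8, 10, 12, 14, 16, 20} — 8 values for 8 variables — and 8 appears only in Mona's list, so Mona = 8.
Among the 7 still-open variables, 10 fits only Nate (and all 7 values in {2, 4, 10, 12, 14, 16, 20} must be used), so Nate = 10.
The 2 variables Grace and Hank are confined to {16, 20}, which locks those values in; drop them from Erin, Priya.
Erin has just one choice, so Erin = 12. Eliminate 12 elsewhere: Omar.
Omar's domain is down to {4}, so Omar = 4. Eliminate 4 elsewhere: Priya.
Determined: Erin=12, Mona=8, Nate=10, Omar=4. The other people each still have more than one consistent value. That makes 4.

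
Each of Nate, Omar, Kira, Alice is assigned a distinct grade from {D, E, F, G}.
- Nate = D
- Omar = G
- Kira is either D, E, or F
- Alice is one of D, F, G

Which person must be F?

Alice

Nate must be D (only option left). So Kira, Alice can't be D.
That leaves Omar = G. Eliminate G elsewhere: Alice.
So F goes to Alice.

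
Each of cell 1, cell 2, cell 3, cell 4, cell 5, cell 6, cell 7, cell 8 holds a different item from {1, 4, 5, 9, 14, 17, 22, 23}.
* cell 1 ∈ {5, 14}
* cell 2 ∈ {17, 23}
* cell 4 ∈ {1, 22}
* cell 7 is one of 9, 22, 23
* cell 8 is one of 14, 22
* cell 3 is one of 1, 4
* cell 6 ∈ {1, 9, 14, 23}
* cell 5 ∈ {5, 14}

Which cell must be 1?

The 8 variables draw from only 8 values {1, 4, 5, 9, 14, 17, 22, 23}, so each is used; only cell 3 can be 4, hence cell 3 = 4.
The 7 still-open variables together cover exactly {1, 5, 9, 14, 17, 22, 23} — 7 values for 7 variables — and 17 appears only in cell 2's list, so cell 2 = 17.
The 2 variables cell 1 and cell 5 are confined to {5, 14}, which locks those values in; drop them from cell 6, cell 8.
cell 8 must be 22 (only option left). So cell 4, cell 7 can't be 22.
So 1 goes to cell 4.

cell 4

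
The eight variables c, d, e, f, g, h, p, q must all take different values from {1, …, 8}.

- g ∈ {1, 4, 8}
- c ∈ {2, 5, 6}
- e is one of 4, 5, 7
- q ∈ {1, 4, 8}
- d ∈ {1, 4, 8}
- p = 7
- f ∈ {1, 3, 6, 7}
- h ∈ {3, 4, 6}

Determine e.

p has just one choice, so p = 7. So e, f can't be 7.
The 7 still-open variables draw from only 7 values {1, 2, 3, 4, 5, 6, 8}, so each is used; only c can be 2, hence c = 2.
The 6 still-open variables together cover exactly {1, 3, 4, 5, 6, 8} — 6 values for 6 variables — and 5 appears only in e's list, so e = 5.

5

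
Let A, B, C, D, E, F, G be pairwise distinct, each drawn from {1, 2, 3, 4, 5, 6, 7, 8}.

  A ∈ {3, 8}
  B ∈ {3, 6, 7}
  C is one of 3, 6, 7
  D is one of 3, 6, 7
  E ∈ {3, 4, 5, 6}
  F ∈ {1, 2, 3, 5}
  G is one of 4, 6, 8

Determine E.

B, C, D between them cover only {3, 6, 7} — a naked triple. Remove those values from A, E, F, G.
A has just one choice, so A = 8. Strike 8 from G.
That leaves G = 4. Eliminate 4 elsewhere: E.
So E = 5.

5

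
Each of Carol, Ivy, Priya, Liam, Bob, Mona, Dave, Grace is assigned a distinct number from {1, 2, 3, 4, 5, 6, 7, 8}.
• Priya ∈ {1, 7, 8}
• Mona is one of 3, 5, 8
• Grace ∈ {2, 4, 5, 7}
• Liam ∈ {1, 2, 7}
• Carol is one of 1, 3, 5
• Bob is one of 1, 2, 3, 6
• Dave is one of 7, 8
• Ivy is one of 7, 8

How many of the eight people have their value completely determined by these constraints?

4

The 8 variables draw from only 8 values {1, 2, 3, 4, 5, 6, 7, 8}, so each is used; only Grace can be 4, hence Grace = 4.
Among the 7 still-open variables, 6 fits only Bob (and all 7 values in {1, 2, 3, 5, 6, 7, 8} must be used), so Bob = 6.
The 6 still-open variables together cover exactly {1, 2, 3, 5, 7, 8} — 6 values for 6 variables — and 2 appears only in Liam's list, so Liam = 2.
Ivy and Dave between them cover only {7, 8} — a naked pair. Remove those values from Priya, Mona.
That leaves Priya = 1. Remove 1 from Carol.
Determined: Priya=1, Liam=2, Bob=6, Grace=4. The other people each still have more than one consistent value. That makes 4.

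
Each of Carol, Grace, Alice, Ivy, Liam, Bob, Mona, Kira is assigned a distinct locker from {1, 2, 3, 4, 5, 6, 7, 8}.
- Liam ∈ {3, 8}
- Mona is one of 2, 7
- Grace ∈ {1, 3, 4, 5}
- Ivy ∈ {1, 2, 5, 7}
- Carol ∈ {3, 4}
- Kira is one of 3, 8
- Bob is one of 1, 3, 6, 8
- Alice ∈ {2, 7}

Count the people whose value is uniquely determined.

The 8 variables draw from only 8 values {1, 2, 3, 4, 5, 6, 7, 8}, so each is used; only Bob can be 6, hence Bob = 6.
Alice and Mona share exactly the 2 values {2, 7}; by pigeonhole those values go to them, so strike 2, 7 from Ivy.
The 2 variables Liam and Kira are confined to {3, 8}, which locks those values in; drop them from Carol, Grace.
Carol's domain is down to {4}, so Carol = 4. Remove 4 from Grace.
Determined: Carol=4, Bob=6. The other people each still have more than one consistent value. That makes 2.

2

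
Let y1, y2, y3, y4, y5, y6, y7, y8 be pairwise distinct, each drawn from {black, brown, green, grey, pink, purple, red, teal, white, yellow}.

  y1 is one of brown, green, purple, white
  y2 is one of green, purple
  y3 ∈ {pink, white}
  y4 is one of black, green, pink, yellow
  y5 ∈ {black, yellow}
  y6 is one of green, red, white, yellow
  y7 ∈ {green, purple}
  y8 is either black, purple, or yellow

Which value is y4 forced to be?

The 8 variables together cover exactly {black, brown, green, pink, purple, red, white, yellow} — 8 values for 8 variables — and brown appears only in y1's list, so y1 = brown.
Among the 7 still-open variables, red fits only y6 (and all 7 values in {black, green, pink, purple, red, white, yellow} must be used), so y6 = red.
The 6 still-open variables together cover exactly {black, green, pink, purple, white, yellow} — 6 values for 6 variables — and white appears only in y3's list, so y3 = white.
The 5 still-open variables together cover exactly {black, green, pink, purple, yellow} — 5 values for 5 variables — and pink appears only in y4's list, so y4 = pink.

pink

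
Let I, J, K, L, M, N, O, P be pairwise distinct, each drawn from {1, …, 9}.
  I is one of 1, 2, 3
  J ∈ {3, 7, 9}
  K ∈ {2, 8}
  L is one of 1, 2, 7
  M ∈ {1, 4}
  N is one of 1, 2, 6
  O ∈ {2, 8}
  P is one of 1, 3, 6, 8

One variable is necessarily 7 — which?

Among the 8 variables, 4 fits only M (and all 8 values in {1, 2, 3, 4, 6, 7, 8, 9} must be used), so M = 4.
The 7 still-open variables together cover exactly {1, 2, 3, 6, 7, 8, 9} — 7 values for 7 variables — and 9 appears only in J's list, so J = 9.
The 6 still-open variables draw from only 6 values {1, 2, 3, 6, 7, 8}, so each is used; only L can be 7, hence L = 7.

L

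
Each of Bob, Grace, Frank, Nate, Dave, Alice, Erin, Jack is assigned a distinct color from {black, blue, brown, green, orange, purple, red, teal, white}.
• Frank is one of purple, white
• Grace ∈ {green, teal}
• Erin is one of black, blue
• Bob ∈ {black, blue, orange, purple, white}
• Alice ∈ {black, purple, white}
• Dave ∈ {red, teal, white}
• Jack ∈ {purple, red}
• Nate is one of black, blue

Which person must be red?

The 8 variables draw from only 8 values {black, blue, green, orange, purple, red, teal, white}, so each is used; only Grace can be green, hence Grace = green.
Among the 7 still-open variables, orange fits only Bob (and all 7 values in {black, blue, orange, purple, red, teal, white} must be used), so Bob = orange.
Among the 6 still-open variables, teal fits only Dave (and all 6 values in {black, blue, purple, red, teal, white} must be used), so Dave = teal.
The 5 still-open variables together cover exactly {black, blue, purple, red, white} — 5 values for 5 variables — and red appears only in Jack's list, so Jack = red.

Jack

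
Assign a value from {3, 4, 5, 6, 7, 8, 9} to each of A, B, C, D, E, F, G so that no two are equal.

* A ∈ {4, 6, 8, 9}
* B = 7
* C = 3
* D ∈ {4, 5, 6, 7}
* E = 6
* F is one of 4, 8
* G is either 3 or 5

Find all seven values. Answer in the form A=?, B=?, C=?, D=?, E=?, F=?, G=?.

A=9, B=7, C=3, D=4, E=6, F=8, G=5

B has just one choice, so B = 7. Strike 7 from D.
C must be 3 (only option left). Eliminate 3 elsewhere: G.
That leaves E = 6. So A, D can't be 6.
G's domain is down to {5}, so G = 5. Eliminate 5 elsewhere: D.
D must be 4 (only option left). Remove 4 from A, F.
F's domain is down to {8}, so F = 8. So A can't be 8.
A has just one choice, so A = 9.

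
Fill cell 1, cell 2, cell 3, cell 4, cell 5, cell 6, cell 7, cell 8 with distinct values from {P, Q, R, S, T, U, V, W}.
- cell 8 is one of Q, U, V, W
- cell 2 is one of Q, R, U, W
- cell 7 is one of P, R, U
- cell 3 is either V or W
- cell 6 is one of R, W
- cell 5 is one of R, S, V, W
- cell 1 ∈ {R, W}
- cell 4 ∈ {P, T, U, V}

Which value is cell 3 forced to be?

The 8 variables draw from only 8 values {P, Q, R, S, T, U, V, W}, so each is used; only cell 5 can be S, hence cell 5 = S.
The 7 still-open variables together cover exactly {P, Q, R, T, U, V, W} — 7 values for 7 variables — and T appears only in cell 4's list, so cell 4 = T.
The 6 still-open variables draw from only 6 values {P, Q, R, U, V, W}, so each is used; only cell 7 can be P, hence cell 7 = P.
cell 1 and cell 6 share exactly the 2 values {R, W}; by pigeonhole those values go to them, so strike R, W from cell 2, cell 3, cell 8.
So cell 3 = V.

V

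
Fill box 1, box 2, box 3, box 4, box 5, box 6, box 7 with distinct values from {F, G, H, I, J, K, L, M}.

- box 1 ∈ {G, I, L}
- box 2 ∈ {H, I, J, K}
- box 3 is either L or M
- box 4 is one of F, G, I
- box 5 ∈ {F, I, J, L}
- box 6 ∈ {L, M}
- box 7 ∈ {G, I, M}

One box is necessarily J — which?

The 2 variables box 3 and box 6 are confined to {L, M}, which locks those values in; drop them from box 1, box 5, box 7.
box 1 and box 7 between them cover only {G, I} — a naked pair. Remove those values from box 2, box 4, box 5.
box 4 must be F (only option left). Strike F from box 5.
So J goes to box 5.

box 5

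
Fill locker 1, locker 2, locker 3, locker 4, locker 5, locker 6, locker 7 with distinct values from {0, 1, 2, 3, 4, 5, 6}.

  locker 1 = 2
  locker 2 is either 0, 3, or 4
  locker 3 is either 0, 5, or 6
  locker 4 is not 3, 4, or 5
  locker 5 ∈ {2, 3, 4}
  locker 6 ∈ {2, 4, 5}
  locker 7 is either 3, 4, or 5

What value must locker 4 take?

locker 1 has just one choice, so locker 1 = 2. So locker 4, locker 5, locker 6 can't be 2.
Among the 6 still-open variables, 1 fits only locker 4 (and all 6 values in {0, 1, 3, 4, 5, 6} must be used), so locker 4 = 1.

1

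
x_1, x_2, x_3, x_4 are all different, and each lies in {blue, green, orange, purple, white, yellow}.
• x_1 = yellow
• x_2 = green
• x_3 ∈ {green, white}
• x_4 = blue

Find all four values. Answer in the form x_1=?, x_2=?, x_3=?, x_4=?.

x_1 must be yellow (only option left).
x_2's domain is down to {green}, so x_2 = green. Eliminate green elsewhere: x_3.
x_3 must be white (only option left).
x_4 has just one choice, so x_4 = blue.

x_1=yellow, x_2=green, x_3=white, x_4=blue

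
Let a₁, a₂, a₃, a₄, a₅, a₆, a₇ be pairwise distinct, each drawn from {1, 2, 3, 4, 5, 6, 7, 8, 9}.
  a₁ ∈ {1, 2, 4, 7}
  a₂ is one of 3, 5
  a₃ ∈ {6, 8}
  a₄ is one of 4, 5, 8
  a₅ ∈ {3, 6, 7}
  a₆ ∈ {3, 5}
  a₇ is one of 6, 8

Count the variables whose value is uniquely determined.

The 2 variables a₂ and a₆ are confined to {3, 5}, which locks those values in; drop them from a₄, a₅.
a₃ and a₇ share exactly the 2 values {6, 8}; by pigeonhole those values go to them, so strike 6, 8 from a₄, a₅.
a₄ has just one choice, so a₄ = 4. Strike 4 from a₁.
a₅'s domain is down to {7}, so a₅ = 7. Remove 7 from a₁.
Determined: a₄=4, a₅=7. The other variables each still have more than one consistent value. That makes 2.

2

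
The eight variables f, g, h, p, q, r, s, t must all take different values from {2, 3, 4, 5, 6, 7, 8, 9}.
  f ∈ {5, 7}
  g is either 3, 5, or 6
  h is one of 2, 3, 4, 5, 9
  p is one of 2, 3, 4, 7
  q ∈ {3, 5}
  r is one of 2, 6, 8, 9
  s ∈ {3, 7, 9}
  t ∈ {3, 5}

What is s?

9

The 8 variables together cover exactly {2, 3, 4, 5, 6, 7, 8, 9} — 8 values for 8 variables — and 8 appears only in r's list, so r = 8.
The 7 still-open variables together cover exactly {2, 3, 4, 5, 6, 7, 9} — 7 values for 7 variables — and 6 appears only in g's list, so g = 6.
q and t share exactly the 2 values {3, 5}; by pigeonhole those values go to them, so strike 3, 5 from f, h, p, s.
f must be 7 (only option left). Strike 7 from p, s.
So s = 9.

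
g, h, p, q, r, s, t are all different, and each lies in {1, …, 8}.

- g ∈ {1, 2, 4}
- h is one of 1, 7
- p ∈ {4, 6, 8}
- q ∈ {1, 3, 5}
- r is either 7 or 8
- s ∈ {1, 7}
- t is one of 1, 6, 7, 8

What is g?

h and s between them cover only {1, 7} — a naked pair. Remove those values from g, q, r, t.
That leaves r = 8. Eliminate 8 elsewhere: p, t.
t's domain is down to {6}, so t = 6. Strike 6 from p.
p's domain is down to {4}, so p = 4. Eliminate 4 elsewhere: g.
So g = 2.

2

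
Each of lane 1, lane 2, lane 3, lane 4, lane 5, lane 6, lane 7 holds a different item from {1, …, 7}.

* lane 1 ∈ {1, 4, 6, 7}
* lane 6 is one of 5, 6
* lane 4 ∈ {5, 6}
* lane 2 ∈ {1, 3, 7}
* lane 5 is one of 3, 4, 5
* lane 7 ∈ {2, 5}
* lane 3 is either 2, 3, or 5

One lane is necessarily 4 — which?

lane 5

lane 4 and lane 6 between them cover only {5, 6} — a naked pair. Remove those values from lane 1, lane 3, lane 5, lane 7.
lane 7 has just one choice, so lane 7 = 2. Remove 2 from lane 3.
lane 3 must be 3 (only option left). Strike 3 from lane 2, lane 5.
So 4 goes to lane 5.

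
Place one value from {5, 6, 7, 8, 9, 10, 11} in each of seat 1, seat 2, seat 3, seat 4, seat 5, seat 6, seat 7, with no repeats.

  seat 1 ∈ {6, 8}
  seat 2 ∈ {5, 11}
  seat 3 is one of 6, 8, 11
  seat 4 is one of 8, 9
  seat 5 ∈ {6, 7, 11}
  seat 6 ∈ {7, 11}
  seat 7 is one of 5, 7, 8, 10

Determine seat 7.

The 7 variables together cover exactly {5, 6, 7, 8, 9, 10, 11} — 7 values for 7 variables — and 9 appears only in seat 4's list, so seat 4 = 9.
The 6 still-open variables draw from only 6 values {5, 6, 7, 8, 10, 11}, so each is used; only seat 7 can be 10, hence seat 7 = 10.

10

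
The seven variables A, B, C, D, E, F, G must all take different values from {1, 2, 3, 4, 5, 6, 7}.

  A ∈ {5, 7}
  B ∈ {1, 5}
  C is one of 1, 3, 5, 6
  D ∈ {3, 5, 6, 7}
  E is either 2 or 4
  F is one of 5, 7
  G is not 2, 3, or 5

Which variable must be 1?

The 7 variables draw from only 7 values {1, 2, 3, 4, 5, 6, 7}, so each is used; only E can be 2, hence E = 2.
The 6 still-open variables draw from only 6 values {1, 3, 4, 5, 6, 7}, so each is used; only G can be 4, hence G = 4.
The 2 variables A and F are confined to {5, 7}, which locks those values in; drop them from B, C, D.
So 1 goes to B.

B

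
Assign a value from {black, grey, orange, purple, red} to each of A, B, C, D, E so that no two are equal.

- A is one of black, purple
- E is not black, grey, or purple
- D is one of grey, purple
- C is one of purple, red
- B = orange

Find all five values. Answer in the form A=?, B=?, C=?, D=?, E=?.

B's domain is down to {orange}, so B = orange. Eliminate orange elsewhere: E.
E's domain is down to {red}, so E = red. Strike red from C.
C has just one choice, so C = purple. So A, D can't be purple.
D must be grey (only option left).
A must be black (only option left).

A=black, B=orange, C=purple, D=grey, E=red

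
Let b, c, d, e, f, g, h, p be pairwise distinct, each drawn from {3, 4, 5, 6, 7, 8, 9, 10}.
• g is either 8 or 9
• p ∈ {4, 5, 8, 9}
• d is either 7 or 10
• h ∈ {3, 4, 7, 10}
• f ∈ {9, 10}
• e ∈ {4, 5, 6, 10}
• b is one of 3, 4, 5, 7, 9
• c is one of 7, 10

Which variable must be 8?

g

Among the 8 variables, 6 fits only e (and all 8 values in {3, 4, 5, 6, 7, 8, 9, 10} must be used), so e = 6.
c and d between them cover only {7, 10} — a naked pair. Remove those values from b, f, h.
That leaves f = 9. Strike 9 from b, g, p.
So 8 goes to g.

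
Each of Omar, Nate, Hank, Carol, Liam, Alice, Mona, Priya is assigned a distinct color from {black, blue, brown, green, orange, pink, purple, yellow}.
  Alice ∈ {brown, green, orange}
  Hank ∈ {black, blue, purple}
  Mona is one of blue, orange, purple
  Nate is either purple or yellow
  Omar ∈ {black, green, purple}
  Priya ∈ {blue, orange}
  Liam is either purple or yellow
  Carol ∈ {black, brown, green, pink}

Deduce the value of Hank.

Among the 8 variables, pink fits only Carol (and all 8 values in {black, blue, brown, green, orange, pink, purple, yellow} must be used), so Carol = pink.
Among the 7 still-open variables, brown fits only Alice (and all 7 values in {black, blue, brown, green, orange, purple, yellow} must be used), so Alice = brown.
Among the 6 still-open variables, green fits only Omar (and all 6 values in {black, blue, green, orange, purple, yellow} must be used), so Omar = green.
The 5 still-open variables together cover exactly {black, blue, orange, purple, yellow} — 5 values for 5 variables — and black appears only in Hank's list, so Hank = black.

black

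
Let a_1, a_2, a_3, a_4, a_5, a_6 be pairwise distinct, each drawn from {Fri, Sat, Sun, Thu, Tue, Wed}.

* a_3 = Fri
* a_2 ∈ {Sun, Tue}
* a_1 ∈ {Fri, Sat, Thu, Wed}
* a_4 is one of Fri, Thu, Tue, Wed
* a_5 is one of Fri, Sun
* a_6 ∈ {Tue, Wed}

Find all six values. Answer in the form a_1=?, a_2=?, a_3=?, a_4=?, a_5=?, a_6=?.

a_1=Sat, a_2=Tue, a_3=Fri, a_4=Thu, a_5=Sun, a_6=Wed

a_3 must be Fri (only option left). Strike Fri from a_1, a_4, a_5.
a_5's domain is down to {Sun}, so a_5 = Sun. Remove Sun from a_2.
a_2 has just one choice, so a_2 = Tue. Remove Tue from a_4, a_6.
a_6 must be Wed (only option left). Remove Wed from a_1, a_4.
a_4's domain is down to {Thu}, so a_4 = Thu. Eliminate Thu elsewhere: a_1.
a_1 has just one choice, so a_1 = Sat.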